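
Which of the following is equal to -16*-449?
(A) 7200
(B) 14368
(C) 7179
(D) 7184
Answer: D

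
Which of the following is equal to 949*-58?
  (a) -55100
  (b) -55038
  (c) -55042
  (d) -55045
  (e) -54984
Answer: c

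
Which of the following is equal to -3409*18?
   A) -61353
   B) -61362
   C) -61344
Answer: B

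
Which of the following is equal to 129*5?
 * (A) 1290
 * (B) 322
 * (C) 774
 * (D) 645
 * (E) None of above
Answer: D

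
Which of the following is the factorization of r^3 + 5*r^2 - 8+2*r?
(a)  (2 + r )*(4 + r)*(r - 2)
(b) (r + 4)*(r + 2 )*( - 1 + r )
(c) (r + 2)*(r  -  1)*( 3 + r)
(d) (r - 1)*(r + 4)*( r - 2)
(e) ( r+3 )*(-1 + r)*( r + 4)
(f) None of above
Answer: b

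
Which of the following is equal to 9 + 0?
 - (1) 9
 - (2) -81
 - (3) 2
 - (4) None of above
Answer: 1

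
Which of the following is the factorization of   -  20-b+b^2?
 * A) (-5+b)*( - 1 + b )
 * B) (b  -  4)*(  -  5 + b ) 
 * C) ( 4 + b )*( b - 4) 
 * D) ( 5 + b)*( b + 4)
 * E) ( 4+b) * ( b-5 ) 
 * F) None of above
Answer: E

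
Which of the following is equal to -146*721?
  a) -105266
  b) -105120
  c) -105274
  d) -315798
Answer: a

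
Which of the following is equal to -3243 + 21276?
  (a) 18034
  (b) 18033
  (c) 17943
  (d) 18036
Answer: b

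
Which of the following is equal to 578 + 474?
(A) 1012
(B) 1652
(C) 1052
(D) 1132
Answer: C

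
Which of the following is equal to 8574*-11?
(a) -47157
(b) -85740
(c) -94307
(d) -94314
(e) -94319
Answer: d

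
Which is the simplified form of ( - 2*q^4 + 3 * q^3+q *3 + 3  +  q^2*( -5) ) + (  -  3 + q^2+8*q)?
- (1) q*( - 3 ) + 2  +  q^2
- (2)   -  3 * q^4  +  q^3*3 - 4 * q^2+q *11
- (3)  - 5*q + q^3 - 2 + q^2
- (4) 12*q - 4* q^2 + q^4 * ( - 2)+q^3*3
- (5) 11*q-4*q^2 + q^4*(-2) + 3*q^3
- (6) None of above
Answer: 5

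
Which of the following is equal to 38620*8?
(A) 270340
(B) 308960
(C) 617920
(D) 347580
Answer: B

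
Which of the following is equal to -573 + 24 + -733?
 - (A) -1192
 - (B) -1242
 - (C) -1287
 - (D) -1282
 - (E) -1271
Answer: D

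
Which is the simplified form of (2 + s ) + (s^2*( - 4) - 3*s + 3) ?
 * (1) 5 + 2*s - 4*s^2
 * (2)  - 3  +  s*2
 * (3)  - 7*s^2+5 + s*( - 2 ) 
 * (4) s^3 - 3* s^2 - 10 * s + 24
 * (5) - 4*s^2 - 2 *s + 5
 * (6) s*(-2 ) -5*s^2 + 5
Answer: 5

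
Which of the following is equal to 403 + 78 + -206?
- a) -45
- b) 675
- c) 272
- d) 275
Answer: d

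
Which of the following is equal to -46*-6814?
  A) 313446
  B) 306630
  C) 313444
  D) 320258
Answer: C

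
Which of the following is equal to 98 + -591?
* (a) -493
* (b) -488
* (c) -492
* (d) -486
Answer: a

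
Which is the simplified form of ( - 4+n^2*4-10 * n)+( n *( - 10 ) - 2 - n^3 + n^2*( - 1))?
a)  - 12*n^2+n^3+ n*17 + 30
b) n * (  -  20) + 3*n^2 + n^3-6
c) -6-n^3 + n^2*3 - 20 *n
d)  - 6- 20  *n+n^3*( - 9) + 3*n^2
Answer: c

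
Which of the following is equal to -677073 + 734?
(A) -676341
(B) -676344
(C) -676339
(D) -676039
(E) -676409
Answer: C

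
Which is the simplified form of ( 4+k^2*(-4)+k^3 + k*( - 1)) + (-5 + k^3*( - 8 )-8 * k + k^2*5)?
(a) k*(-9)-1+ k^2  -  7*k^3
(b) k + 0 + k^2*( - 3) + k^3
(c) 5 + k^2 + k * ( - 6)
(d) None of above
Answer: a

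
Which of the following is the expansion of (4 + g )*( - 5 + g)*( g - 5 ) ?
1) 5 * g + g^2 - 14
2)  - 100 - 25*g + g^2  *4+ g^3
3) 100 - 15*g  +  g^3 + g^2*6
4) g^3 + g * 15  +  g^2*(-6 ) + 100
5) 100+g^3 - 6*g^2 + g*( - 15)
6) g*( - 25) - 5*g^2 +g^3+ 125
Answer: 5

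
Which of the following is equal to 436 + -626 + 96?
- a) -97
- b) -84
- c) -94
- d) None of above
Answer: c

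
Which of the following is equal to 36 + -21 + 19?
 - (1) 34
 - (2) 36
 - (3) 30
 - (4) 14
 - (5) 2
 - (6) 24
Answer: 1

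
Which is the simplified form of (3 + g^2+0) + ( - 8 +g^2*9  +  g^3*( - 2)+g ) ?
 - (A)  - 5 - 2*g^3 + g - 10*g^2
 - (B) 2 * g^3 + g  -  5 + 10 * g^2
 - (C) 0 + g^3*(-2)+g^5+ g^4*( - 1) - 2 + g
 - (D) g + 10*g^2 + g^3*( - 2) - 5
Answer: D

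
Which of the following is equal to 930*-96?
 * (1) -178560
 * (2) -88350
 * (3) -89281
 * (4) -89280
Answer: 4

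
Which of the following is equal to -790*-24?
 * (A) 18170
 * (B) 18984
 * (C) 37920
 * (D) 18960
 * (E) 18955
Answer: D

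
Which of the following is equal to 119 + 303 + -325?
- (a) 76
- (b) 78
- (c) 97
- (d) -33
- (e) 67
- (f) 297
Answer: c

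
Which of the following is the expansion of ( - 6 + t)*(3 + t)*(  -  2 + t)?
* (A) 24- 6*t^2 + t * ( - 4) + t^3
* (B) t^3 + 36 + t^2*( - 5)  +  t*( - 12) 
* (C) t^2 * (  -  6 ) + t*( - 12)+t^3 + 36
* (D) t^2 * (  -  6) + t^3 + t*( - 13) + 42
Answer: B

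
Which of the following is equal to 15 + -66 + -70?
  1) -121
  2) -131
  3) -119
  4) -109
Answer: 1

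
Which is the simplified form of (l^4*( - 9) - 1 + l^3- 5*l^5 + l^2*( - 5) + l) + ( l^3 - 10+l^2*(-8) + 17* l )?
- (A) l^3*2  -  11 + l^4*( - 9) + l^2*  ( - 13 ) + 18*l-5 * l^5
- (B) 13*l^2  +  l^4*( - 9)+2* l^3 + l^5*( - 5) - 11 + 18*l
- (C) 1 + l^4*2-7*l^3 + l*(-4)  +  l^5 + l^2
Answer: A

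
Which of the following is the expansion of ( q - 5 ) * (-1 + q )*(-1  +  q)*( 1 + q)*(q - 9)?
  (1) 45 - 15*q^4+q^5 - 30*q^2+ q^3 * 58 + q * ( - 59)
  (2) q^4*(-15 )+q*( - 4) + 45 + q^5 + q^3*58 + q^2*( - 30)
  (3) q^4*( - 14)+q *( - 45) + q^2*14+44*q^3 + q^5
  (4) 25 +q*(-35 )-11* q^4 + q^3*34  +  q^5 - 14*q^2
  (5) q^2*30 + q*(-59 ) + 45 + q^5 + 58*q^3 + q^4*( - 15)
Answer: 1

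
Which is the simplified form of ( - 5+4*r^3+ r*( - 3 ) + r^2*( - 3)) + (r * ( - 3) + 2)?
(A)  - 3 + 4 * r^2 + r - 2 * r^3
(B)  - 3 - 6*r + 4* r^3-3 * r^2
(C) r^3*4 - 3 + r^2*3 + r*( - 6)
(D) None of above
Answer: B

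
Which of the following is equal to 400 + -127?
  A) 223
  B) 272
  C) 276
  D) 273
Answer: D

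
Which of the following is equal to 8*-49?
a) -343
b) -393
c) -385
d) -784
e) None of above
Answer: e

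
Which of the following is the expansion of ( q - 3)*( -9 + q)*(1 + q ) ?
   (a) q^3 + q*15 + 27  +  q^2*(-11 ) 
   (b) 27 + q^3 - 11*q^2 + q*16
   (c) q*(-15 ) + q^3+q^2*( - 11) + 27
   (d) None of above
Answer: a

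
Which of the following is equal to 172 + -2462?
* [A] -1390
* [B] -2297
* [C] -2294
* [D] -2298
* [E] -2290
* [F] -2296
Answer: E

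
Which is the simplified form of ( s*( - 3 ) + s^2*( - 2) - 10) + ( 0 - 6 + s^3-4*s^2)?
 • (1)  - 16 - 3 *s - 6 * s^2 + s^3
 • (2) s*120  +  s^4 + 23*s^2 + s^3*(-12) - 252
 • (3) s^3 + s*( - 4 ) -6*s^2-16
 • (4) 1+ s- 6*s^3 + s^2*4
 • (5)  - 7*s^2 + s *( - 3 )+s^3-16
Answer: 1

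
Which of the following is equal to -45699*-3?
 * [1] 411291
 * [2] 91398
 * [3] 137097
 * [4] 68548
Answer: 3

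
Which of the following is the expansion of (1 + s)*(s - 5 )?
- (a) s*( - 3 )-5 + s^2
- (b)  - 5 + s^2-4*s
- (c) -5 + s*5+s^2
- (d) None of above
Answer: b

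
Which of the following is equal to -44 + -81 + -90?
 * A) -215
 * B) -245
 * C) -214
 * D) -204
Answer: A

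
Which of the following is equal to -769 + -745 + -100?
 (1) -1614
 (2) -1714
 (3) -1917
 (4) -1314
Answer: 1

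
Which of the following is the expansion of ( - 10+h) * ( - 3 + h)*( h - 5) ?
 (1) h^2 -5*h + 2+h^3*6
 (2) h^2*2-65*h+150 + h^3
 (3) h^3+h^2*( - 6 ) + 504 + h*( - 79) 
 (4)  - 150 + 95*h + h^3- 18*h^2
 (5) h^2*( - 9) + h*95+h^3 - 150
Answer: 4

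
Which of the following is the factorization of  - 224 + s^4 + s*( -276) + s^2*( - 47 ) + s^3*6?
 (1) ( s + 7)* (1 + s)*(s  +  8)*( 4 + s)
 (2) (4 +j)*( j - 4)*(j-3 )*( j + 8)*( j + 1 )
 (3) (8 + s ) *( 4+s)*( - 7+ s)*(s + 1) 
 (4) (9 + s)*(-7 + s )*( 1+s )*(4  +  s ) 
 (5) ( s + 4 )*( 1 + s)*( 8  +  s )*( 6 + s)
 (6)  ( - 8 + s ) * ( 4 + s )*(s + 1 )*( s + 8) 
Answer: 3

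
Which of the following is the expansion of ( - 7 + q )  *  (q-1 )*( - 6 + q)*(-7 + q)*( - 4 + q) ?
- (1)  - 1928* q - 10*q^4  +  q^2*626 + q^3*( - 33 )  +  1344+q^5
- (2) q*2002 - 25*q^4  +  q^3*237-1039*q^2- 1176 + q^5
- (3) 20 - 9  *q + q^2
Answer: 2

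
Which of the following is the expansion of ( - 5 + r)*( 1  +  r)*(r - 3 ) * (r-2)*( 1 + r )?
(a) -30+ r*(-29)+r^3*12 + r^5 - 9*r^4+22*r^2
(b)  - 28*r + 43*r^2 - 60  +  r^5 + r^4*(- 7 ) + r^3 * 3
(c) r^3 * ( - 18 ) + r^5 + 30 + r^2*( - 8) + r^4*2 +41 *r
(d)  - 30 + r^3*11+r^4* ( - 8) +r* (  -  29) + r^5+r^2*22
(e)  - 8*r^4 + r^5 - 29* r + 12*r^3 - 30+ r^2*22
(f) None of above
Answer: e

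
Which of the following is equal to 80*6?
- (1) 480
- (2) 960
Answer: 1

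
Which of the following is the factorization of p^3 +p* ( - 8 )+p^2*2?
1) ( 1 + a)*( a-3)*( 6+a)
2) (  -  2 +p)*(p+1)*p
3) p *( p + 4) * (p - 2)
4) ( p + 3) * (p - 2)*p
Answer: 3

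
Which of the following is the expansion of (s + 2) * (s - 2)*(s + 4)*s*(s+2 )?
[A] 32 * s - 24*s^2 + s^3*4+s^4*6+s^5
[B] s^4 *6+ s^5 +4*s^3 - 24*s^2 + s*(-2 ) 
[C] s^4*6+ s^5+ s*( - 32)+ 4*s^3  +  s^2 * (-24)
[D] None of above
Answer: C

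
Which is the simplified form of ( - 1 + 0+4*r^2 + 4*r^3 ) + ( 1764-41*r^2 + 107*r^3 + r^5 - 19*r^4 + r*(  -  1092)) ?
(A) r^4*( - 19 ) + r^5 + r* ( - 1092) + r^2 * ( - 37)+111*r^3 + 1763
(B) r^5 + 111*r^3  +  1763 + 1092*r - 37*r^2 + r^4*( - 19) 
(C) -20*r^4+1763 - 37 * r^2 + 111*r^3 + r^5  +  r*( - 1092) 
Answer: A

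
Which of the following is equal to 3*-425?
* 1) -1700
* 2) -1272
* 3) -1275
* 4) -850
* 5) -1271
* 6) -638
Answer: 3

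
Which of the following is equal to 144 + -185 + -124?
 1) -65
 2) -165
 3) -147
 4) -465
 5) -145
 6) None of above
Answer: 2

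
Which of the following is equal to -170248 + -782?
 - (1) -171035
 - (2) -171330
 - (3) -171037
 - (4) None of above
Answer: 4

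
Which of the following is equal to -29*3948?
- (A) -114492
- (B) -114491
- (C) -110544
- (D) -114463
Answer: A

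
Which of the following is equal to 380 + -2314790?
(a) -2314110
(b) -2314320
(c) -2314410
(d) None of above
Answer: c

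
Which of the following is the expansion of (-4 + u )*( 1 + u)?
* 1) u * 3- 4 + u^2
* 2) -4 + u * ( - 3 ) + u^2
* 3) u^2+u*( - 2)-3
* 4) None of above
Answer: 2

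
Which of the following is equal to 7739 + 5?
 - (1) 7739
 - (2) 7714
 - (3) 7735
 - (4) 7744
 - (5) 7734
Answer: 4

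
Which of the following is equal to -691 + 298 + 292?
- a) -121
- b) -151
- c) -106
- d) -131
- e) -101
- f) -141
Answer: e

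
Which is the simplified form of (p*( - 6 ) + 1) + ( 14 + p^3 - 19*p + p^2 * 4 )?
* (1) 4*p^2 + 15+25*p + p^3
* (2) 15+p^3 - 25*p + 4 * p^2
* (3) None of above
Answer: 2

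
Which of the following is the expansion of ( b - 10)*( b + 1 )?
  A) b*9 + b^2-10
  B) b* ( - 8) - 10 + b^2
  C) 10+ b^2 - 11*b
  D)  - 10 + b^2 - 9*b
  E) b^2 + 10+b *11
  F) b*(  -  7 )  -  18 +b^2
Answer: D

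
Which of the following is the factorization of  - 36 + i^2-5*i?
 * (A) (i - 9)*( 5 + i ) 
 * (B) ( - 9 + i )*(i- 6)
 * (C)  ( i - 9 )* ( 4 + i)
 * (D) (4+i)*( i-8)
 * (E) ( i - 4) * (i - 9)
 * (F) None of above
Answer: C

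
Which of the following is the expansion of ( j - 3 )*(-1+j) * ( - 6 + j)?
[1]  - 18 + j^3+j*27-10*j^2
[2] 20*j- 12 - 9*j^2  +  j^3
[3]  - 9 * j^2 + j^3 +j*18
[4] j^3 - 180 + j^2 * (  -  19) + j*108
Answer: 1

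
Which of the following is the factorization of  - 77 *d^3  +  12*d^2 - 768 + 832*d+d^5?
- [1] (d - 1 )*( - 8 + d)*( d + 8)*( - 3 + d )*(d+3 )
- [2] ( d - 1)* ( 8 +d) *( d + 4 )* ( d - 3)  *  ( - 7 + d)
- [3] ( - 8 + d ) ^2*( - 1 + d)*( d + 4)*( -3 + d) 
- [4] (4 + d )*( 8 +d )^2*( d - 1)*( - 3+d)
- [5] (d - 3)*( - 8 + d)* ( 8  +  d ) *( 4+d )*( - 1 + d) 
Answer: 5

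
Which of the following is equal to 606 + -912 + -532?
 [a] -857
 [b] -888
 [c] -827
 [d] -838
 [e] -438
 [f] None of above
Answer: d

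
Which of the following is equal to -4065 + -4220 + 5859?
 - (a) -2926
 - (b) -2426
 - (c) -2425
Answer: b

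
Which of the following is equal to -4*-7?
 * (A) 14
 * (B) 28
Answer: B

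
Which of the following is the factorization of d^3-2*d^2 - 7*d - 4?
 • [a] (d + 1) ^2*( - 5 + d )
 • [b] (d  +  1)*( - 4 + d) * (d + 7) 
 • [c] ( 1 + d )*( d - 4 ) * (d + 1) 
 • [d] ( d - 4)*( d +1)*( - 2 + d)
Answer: c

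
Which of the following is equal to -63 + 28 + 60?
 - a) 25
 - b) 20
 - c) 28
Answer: a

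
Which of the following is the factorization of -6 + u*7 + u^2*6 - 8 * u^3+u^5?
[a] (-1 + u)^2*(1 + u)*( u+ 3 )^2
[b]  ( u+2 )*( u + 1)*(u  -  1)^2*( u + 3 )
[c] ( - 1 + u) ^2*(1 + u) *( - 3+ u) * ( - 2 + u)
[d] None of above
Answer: d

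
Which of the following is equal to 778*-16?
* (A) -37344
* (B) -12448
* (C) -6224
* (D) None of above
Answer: B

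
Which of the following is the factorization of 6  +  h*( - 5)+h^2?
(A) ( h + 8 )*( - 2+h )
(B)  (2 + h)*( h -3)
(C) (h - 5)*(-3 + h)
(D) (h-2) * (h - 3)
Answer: D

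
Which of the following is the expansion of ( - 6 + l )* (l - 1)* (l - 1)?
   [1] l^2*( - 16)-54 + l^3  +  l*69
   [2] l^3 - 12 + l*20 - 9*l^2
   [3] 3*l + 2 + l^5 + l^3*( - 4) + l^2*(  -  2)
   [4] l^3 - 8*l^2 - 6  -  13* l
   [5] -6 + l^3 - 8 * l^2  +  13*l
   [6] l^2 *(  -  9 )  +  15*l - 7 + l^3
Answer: 5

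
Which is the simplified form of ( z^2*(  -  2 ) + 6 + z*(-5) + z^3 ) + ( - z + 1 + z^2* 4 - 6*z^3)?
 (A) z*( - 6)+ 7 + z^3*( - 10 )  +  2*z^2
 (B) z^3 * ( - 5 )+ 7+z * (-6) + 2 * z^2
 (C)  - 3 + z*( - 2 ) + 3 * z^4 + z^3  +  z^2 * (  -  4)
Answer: B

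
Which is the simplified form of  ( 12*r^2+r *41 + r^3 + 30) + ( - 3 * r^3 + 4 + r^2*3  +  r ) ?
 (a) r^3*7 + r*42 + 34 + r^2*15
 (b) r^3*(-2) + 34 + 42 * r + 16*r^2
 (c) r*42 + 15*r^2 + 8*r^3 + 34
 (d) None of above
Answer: d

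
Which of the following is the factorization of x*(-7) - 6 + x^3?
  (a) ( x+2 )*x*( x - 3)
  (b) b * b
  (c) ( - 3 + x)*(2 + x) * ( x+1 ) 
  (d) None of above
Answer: c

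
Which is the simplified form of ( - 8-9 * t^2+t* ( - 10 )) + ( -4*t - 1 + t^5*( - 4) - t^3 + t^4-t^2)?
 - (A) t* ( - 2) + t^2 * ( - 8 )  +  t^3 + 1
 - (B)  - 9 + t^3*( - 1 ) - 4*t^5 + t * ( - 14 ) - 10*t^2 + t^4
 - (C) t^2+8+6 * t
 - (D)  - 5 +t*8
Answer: B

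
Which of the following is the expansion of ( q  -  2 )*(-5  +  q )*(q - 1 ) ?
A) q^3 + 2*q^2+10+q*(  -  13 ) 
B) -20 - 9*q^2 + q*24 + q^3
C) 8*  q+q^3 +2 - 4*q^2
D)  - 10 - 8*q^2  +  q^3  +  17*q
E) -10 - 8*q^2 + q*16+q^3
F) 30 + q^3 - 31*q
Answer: D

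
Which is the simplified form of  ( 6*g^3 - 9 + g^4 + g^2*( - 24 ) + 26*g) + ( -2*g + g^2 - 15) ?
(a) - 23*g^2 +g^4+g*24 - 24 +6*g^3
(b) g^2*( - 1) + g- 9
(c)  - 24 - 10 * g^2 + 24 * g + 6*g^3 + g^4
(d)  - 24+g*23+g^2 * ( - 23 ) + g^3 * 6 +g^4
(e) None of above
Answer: a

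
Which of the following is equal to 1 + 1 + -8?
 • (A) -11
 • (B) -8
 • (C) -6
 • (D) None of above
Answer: C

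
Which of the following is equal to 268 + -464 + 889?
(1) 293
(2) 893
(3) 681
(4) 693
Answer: 4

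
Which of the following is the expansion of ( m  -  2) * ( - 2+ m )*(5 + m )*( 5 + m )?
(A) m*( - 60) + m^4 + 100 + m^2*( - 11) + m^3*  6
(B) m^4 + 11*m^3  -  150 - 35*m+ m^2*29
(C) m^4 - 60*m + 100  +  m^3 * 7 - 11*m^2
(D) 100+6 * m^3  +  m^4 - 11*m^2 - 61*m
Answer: A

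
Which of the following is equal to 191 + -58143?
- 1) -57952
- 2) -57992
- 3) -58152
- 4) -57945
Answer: 1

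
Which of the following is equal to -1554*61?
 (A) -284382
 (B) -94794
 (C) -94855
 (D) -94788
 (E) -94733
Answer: B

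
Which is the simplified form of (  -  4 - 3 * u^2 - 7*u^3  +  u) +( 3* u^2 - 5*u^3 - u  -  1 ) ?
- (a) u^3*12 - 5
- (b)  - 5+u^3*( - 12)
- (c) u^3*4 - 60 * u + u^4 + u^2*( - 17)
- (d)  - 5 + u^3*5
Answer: b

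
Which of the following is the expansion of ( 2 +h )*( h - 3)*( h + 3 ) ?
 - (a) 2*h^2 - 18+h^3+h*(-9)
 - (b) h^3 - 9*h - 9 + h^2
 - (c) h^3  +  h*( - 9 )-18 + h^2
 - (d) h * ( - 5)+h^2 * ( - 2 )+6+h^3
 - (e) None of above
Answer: a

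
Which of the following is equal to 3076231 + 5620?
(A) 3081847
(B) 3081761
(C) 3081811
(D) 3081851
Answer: D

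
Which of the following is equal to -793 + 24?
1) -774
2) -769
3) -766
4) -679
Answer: 2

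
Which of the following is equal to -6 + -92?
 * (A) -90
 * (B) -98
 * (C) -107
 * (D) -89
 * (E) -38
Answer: B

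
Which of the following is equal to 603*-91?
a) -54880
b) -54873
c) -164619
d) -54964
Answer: b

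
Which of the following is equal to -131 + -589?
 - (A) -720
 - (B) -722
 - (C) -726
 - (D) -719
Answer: A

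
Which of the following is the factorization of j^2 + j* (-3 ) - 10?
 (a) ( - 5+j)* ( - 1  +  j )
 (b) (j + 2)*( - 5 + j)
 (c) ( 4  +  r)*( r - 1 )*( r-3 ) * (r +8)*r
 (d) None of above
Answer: b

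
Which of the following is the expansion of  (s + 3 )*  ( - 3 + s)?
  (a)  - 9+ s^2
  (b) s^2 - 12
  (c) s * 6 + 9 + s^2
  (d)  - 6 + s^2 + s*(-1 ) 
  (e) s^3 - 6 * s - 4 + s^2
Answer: a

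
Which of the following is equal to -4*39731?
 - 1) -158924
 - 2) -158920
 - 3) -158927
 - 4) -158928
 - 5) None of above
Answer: 1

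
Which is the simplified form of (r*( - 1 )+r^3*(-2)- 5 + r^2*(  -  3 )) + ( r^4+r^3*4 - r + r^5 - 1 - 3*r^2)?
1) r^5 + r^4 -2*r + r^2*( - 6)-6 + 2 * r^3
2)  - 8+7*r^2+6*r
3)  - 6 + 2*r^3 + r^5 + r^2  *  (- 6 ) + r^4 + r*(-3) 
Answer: 1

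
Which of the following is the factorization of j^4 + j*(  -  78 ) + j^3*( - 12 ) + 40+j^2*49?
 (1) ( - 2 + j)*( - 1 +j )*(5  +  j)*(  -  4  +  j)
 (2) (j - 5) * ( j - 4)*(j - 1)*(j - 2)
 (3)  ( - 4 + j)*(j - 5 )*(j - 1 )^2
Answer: 2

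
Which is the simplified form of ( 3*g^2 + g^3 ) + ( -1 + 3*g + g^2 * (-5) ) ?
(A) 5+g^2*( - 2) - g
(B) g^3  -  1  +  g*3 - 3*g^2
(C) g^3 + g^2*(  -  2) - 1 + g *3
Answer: C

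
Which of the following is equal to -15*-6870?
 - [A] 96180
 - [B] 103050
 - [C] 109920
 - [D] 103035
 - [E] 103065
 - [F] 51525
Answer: B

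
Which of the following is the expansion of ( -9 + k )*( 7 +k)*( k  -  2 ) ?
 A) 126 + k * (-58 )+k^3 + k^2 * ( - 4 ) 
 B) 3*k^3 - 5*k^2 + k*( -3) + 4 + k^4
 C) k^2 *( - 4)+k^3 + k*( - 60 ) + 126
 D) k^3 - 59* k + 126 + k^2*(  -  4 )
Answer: D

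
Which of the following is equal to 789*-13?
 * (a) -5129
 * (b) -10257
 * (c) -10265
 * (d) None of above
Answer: b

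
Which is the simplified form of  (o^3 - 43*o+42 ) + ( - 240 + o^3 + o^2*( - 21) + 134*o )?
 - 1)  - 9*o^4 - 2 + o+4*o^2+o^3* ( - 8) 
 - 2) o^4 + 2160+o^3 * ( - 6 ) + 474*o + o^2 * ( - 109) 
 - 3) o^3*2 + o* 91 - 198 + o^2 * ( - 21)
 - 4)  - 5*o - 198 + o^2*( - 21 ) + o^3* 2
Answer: 3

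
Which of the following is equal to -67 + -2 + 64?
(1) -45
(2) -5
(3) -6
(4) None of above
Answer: 2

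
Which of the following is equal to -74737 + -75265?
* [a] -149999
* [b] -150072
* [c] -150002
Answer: c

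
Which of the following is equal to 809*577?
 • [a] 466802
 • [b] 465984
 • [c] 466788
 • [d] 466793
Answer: d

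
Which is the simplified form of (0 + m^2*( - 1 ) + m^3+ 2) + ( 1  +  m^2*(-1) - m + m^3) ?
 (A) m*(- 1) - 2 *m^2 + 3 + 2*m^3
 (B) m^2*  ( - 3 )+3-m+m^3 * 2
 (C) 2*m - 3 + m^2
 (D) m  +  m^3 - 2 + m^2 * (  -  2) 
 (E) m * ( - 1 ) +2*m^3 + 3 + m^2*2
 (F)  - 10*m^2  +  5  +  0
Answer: A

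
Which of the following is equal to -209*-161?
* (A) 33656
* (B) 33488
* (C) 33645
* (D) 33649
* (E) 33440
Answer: D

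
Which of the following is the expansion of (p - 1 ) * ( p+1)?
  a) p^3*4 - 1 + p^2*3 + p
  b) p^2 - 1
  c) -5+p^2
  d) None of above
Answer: b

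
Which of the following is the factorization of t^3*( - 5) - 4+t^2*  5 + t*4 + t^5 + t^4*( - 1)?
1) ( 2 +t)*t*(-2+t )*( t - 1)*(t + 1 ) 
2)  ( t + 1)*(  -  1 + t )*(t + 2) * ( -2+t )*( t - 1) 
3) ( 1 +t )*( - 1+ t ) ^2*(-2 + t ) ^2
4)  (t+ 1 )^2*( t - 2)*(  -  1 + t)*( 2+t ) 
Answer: 2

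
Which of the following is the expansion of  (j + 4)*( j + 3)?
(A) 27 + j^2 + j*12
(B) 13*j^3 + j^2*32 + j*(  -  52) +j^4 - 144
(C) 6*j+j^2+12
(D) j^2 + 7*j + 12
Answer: D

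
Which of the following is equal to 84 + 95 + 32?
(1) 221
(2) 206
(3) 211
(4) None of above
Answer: 3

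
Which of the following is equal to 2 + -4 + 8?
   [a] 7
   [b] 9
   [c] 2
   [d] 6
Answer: d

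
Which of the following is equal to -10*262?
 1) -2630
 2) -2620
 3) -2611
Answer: 2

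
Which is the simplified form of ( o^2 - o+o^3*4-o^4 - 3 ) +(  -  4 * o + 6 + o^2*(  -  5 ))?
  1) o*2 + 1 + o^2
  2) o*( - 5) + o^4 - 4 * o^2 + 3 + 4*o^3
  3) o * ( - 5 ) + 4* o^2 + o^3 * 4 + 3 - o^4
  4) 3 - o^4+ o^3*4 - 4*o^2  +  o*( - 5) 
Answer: 4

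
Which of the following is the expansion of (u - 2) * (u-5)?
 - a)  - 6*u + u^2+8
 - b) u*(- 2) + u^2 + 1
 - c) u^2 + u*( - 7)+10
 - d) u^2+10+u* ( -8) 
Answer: c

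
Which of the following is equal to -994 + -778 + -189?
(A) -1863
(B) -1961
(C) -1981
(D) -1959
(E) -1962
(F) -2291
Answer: B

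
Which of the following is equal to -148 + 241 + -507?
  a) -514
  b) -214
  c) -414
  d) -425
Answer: c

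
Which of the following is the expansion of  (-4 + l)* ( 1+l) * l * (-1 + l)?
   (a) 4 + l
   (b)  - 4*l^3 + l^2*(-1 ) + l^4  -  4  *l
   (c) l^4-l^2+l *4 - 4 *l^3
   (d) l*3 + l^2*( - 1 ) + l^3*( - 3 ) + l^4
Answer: c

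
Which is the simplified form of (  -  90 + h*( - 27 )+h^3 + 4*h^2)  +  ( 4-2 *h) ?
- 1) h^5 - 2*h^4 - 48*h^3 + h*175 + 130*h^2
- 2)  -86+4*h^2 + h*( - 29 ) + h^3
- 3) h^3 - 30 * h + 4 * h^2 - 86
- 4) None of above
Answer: 2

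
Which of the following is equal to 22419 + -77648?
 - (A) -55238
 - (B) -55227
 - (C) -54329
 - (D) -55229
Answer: D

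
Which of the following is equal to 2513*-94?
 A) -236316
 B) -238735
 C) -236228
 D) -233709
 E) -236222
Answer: E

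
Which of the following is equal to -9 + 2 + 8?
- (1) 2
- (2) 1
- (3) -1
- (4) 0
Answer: 2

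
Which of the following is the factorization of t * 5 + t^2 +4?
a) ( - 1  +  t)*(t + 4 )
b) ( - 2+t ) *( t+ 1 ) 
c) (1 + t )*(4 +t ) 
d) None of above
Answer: c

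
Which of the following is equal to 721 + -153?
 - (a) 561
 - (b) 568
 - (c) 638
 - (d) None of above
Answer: b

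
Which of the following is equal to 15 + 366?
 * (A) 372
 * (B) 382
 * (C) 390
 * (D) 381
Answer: D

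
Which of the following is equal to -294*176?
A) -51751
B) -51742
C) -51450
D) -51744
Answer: D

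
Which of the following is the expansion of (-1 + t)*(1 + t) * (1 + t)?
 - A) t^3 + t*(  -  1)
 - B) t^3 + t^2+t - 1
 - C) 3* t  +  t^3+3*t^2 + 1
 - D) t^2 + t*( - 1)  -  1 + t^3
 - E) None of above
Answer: D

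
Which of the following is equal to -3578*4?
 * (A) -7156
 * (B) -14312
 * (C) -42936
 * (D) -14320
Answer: B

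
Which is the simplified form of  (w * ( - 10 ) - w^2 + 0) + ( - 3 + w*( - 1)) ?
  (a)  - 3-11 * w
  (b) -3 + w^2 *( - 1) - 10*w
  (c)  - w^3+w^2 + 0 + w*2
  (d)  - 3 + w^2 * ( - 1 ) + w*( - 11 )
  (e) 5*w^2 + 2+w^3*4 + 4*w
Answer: d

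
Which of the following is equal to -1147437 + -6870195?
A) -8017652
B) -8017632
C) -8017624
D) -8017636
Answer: B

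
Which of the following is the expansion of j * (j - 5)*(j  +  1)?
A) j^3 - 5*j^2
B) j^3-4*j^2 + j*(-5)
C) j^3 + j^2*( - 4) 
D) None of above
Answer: B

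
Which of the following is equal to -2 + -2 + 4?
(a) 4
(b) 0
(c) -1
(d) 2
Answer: b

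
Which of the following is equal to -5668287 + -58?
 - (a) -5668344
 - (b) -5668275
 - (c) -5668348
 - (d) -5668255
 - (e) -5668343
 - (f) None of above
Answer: f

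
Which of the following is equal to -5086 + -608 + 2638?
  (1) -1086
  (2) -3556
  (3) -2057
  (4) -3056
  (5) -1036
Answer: 4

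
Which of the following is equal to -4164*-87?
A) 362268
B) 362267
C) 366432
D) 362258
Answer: A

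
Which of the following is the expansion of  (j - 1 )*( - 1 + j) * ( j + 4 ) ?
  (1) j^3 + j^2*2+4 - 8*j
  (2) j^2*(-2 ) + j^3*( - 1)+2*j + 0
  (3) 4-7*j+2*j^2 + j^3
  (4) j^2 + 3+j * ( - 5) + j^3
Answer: 3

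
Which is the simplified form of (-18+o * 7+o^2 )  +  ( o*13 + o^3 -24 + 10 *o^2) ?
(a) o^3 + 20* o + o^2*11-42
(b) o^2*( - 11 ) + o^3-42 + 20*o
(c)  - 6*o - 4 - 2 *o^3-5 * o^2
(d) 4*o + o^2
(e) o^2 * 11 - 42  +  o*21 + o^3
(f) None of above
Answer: a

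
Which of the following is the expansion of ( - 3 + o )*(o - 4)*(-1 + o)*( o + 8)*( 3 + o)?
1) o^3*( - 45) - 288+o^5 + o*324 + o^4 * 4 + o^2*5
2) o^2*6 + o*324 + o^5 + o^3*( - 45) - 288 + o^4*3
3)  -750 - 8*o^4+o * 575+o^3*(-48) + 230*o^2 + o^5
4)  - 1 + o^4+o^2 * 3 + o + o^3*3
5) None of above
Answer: 5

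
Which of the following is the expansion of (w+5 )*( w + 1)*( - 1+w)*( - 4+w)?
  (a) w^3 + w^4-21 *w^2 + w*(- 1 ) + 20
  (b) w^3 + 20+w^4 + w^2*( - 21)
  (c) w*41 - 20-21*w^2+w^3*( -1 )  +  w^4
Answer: a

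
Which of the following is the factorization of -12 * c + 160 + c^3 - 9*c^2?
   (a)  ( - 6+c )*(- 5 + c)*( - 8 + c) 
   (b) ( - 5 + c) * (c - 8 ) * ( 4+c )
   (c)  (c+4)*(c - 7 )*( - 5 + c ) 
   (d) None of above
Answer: b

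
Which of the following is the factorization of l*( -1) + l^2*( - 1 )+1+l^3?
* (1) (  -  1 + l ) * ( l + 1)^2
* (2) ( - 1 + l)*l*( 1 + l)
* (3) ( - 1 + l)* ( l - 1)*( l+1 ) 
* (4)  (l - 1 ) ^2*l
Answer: 3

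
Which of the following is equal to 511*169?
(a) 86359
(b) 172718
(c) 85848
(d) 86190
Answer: a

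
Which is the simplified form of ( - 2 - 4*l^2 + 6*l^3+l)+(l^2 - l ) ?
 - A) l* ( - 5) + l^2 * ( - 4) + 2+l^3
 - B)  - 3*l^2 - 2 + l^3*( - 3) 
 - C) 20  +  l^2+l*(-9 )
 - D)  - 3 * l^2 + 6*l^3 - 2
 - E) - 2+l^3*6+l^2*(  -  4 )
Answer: D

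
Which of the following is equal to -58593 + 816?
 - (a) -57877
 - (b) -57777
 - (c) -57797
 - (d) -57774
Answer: b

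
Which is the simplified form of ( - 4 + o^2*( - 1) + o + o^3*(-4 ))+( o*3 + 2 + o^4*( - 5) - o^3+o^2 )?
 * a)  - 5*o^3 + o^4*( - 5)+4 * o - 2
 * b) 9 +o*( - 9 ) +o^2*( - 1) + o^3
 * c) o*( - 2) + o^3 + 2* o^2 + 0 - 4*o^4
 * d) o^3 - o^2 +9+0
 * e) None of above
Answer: a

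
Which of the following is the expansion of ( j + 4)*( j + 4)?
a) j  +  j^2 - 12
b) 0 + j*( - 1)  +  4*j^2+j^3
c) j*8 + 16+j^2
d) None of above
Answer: c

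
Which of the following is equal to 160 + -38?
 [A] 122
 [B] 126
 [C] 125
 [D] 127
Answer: A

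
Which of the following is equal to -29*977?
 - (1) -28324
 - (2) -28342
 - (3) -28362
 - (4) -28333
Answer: 4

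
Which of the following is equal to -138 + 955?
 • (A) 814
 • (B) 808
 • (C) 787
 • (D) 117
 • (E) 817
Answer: E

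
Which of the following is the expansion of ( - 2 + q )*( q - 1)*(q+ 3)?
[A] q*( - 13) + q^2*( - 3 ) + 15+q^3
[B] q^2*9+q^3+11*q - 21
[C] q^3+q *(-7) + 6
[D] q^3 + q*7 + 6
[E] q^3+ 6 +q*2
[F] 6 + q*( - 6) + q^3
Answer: C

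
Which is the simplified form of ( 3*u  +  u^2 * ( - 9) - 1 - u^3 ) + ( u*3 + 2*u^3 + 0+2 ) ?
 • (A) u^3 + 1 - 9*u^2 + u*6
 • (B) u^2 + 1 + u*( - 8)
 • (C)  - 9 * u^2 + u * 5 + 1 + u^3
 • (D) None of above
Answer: A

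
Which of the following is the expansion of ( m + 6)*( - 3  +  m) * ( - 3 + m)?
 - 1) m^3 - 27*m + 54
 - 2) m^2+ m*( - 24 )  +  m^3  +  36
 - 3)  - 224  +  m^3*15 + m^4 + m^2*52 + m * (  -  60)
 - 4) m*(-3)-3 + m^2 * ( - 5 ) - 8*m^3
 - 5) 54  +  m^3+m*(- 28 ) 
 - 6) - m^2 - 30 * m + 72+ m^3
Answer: 1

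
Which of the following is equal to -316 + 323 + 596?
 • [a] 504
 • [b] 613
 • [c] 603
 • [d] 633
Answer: c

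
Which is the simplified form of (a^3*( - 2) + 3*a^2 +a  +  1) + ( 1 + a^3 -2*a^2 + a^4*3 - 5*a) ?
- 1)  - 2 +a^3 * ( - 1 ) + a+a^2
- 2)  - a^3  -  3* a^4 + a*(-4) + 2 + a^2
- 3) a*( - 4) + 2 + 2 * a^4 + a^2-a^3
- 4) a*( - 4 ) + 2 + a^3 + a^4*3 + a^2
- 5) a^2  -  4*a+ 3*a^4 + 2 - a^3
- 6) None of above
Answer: 5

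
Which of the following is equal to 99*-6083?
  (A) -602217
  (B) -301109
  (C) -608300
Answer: A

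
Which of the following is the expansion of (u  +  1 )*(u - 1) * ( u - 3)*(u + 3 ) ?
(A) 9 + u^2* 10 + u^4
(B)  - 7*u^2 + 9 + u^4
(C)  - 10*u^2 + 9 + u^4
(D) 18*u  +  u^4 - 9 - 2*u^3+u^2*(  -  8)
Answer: C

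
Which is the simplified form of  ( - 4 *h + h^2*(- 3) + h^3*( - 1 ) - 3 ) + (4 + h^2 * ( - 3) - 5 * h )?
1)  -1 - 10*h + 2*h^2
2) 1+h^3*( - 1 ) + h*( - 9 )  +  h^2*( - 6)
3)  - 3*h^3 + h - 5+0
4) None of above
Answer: 2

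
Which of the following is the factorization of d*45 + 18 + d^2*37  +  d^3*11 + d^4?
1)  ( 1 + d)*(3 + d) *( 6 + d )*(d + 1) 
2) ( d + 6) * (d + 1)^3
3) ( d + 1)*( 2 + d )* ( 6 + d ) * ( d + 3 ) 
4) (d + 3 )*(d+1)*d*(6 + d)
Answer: 1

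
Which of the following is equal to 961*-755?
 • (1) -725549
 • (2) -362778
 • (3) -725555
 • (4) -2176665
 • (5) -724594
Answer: 3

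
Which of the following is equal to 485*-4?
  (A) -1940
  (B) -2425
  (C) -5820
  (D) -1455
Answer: A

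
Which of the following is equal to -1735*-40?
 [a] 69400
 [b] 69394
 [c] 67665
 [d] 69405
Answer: a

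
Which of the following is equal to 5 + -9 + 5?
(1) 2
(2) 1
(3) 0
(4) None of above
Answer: 2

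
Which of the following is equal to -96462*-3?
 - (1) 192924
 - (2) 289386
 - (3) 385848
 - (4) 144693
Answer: 2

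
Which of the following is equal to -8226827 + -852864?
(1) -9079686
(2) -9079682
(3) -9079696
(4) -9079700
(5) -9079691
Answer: 5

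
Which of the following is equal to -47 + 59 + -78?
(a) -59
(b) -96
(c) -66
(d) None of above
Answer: c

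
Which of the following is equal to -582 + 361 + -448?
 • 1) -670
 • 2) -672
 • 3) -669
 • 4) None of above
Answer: 3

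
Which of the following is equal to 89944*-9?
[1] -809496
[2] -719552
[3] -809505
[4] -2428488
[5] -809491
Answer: 1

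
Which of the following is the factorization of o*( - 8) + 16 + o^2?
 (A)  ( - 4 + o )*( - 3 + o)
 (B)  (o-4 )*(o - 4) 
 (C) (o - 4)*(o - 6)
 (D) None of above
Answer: B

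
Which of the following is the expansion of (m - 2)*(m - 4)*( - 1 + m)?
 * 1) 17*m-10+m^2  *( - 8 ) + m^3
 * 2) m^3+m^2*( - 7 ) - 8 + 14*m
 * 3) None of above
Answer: 2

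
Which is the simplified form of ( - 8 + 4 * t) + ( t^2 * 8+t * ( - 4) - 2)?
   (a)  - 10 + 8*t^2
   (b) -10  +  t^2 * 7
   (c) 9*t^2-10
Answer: a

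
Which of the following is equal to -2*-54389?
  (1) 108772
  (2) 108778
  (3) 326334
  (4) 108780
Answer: 2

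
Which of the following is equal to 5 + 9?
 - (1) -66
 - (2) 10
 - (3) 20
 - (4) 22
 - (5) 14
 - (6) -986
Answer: 5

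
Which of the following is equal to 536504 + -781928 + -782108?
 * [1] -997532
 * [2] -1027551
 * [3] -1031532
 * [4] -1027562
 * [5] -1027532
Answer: 5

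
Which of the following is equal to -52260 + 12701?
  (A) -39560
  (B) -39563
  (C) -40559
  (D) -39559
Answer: D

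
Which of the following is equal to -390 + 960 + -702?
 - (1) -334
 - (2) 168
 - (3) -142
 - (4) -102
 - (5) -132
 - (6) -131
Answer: 5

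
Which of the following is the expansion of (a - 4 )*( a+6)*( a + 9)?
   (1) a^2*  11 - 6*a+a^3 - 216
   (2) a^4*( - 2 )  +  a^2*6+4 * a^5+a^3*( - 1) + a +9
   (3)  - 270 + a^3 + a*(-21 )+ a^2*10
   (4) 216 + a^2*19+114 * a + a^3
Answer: 1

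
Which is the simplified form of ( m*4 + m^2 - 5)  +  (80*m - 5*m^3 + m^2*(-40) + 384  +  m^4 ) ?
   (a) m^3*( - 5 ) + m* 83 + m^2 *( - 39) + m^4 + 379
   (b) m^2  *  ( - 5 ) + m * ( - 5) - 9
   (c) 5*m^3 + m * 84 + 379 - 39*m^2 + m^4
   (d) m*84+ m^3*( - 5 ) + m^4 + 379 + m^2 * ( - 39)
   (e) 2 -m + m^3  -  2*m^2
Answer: d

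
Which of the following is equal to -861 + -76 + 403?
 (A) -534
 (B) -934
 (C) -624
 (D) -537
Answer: A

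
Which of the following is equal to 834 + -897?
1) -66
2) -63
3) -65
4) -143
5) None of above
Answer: 2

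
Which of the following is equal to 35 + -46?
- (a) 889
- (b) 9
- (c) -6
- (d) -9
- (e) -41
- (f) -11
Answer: f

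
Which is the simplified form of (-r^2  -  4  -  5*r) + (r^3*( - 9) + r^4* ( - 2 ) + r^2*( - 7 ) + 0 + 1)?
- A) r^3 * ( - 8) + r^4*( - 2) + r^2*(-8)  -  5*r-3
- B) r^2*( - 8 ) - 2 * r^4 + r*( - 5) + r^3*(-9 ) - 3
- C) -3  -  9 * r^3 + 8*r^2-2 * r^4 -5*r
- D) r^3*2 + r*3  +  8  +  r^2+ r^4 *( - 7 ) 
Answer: B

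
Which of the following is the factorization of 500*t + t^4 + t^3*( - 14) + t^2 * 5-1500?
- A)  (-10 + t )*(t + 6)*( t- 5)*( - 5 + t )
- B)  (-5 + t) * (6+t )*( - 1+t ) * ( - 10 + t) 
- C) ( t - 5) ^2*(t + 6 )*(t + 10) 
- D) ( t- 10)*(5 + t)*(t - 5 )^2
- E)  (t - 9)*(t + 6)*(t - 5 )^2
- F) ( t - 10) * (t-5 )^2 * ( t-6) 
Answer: A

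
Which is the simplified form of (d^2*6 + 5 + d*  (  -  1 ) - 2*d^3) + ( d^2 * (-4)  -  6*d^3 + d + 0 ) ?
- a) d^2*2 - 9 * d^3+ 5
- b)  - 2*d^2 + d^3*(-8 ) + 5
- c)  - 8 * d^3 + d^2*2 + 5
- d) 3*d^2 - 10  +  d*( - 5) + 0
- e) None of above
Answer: c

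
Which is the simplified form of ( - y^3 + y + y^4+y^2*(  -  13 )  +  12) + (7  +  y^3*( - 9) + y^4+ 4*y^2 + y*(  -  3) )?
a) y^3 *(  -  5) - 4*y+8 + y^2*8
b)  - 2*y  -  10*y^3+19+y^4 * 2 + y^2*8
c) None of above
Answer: c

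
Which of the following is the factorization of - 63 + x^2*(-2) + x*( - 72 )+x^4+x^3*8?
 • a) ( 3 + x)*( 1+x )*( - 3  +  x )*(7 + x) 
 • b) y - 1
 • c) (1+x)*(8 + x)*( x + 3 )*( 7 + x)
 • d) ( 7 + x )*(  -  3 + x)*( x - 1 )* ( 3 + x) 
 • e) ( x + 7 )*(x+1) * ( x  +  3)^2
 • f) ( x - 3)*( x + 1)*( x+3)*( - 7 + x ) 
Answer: a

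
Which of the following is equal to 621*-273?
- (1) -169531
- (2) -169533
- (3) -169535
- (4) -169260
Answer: 2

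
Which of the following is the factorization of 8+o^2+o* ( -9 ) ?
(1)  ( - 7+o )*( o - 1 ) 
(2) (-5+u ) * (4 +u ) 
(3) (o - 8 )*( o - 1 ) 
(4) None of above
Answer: 3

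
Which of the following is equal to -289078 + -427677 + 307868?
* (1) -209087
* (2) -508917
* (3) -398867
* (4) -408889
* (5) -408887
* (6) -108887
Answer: 5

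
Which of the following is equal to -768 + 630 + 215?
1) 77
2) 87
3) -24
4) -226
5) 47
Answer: 1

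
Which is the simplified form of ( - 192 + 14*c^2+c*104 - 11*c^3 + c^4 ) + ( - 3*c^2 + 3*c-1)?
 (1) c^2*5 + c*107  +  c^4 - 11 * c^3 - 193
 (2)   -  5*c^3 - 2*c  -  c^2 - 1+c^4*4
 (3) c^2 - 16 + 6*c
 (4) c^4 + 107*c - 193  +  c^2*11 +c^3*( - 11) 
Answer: 4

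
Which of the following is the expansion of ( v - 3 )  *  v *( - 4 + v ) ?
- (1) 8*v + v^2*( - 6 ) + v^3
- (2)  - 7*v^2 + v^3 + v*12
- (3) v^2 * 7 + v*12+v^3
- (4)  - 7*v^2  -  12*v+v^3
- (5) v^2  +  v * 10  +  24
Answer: 2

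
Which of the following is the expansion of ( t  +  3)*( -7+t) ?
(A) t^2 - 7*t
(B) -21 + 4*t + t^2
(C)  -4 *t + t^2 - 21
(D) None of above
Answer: C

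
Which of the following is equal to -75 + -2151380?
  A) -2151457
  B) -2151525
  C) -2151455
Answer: C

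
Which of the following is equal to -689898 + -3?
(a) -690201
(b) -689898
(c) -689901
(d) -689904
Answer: c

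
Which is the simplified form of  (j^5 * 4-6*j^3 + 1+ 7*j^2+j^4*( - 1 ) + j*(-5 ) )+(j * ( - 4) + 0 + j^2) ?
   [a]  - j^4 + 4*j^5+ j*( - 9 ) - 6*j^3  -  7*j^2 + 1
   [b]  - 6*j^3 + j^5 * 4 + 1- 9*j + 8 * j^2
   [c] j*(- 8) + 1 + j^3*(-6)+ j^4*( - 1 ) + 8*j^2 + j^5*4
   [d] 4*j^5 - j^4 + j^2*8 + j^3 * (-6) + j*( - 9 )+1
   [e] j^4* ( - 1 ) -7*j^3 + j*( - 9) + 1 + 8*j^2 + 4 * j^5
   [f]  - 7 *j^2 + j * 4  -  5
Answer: d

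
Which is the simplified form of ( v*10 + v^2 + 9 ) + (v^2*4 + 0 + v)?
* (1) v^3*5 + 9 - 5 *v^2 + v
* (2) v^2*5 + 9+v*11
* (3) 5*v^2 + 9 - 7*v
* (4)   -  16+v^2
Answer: 2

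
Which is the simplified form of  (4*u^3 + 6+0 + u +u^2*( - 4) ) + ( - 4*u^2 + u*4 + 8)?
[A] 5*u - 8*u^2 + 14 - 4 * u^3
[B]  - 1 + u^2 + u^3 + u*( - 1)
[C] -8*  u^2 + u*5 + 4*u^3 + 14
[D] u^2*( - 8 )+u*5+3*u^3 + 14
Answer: C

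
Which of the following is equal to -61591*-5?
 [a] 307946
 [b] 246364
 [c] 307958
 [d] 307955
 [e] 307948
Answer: d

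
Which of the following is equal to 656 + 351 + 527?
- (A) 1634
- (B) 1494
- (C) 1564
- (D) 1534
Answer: D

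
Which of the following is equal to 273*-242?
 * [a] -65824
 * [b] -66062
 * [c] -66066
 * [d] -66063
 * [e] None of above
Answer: c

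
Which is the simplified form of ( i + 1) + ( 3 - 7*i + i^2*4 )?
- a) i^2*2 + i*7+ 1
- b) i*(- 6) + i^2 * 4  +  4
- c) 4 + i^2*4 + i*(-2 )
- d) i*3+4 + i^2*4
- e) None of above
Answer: b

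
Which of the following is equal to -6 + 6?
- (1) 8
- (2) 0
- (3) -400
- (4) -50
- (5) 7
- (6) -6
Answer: 2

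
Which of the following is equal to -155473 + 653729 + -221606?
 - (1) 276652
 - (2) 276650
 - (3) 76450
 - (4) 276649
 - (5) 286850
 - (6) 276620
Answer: 2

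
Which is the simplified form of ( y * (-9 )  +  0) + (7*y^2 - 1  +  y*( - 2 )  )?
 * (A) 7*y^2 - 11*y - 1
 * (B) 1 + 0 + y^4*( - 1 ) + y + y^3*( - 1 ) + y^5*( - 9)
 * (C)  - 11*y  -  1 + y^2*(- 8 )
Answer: A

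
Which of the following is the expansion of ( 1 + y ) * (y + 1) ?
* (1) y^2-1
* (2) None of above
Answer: 2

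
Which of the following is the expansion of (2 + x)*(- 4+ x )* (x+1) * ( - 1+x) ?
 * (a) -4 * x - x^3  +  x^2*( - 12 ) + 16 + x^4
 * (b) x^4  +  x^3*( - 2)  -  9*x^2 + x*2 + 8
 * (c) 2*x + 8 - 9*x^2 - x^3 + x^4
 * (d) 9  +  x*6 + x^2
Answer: b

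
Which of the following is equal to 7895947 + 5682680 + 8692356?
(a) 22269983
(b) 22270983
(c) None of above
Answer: b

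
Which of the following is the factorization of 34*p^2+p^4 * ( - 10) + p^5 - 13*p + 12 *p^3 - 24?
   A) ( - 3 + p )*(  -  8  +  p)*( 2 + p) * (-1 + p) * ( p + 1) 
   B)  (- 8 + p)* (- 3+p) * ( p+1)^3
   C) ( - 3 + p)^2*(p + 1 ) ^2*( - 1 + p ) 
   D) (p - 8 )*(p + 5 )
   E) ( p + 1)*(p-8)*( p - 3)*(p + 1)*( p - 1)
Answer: E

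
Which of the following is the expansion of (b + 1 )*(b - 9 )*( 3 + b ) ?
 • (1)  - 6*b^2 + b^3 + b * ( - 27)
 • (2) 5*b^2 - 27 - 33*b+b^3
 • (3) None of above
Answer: 3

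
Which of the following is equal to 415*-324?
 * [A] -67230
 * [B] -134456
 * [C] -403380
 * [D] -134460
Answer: D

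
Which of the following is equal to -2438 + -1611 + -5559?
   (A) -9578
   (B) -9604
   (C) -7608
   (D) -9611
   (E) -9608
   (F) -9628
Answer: E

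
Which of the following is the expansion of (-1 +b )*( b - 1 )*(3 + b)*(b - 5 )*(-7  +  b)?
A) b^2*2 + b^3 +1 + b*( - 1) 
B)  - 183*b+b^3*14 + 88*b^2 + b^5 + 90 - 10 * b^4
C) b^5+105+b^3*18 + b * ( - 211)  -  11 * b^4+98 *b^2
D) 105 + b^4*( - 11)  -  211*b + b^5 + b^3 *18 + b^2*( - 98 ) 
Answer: C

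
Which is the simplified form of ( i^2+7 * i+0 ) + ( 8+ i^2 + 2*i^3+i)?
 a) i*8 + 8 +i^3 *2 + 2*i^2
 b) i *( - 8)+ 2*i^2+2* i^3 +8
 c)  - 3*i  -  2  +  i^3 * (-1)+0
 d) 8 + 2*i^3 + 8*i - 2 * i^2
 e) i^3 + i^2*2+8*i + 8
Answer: a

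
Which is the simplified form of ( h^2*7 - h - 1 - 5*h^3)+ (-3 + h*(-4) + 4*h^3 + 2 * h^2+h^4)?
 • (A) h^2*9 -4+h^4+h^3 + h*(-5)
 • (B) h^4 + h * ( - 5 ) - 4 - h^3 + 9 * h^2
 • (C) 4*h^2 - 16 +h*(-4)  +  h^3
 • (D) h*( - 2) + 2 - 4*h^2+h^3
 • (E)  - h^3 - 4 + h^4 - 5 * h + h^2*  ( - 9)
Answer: B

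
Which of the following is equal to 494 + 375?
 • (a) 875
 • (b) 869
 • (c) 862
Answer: b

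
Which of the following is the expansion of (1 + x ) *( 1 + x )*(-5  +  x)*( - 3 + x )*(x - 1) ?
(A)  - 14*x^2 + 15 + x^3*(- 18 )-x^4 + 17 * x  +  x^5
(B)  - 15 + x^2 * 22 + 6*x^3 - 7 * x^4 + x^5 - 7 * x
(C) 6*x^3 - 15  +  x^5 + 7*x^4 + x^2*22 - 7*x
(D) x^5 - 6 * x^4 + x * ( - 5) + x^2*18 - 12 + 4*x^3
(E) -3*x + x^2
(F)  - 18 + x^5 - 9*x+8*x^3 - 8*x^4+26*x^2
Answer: B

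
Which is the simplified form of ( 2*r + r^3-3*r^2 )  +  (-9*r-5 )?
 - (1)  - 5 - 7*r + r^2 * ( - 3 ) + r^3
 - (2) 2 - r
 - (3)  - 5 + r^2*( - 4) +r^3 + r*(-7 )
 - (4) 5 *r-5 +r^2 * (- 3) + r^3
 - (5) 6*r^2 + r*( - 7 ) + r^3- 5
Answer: 1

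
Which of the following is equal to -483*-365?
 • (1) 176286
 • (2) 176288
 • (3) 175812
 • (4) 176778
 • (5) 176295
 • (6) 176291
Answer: 5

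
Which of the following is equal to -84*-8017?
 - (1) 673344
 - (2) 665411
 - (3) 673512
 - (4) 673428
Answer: 4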